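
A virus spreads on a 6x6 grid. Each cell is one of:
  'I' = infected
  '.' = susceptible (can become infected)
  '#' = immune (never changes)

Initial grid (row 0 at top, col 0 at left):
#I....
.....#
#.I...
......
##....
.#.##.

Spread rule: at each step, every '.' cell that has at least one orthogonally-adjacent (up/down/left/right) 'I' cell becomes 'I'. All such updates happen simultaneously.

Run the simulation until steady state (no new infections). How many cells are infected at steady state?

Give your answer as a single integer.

Step 0 (initial): 2 infected
Step 1: +6 new -> 8 infected
Step 2: +7 new -> 15 infected
Step 3: +7 new -> 22 infected
Step 4: +3 new -> 25 infected
Step 5: +1 new -> 26 infected
Step 6: +1 new -> 27 infected
Step 7: +0 new -> 27 infected

Answer: 27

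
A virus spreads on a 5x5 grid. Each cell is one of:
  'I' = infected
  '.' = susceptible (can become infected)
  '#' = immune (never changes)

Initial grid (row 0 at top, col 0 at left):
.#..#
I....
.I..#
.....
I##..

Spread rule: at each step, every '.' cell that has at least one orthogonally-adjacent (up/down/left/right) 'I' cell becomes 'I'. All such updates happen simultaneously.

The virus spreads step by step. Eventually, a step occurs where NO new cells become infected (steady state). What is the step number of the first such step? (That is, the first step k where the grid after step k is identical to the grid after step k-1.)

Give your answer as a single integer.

Answer: 6

Derivation:
Step 0 (initial): 3 infected
Step 1: +6 new -> 9 infected
Step 2: +3 new -> 12 infected
Step 3: +3 new -> 15 infected
Step 4: +4 new -> 19 infected
Step 5: +1 new -> 20 infected
Step 6: +0 new -> 20 infected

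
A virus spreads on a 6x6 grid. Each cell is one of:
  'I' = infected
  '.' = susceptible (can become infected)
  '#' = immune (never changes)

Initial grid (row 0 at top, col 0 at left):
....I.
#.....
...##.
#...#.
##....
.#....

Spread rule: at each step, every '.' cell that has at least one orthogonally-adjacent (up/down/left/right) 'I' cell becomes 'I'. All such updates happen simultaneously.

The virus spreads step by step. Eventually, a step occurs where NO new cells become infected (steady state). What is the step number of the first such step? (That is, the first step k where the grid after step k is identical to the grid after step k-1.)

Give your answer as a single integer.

Step 0 (initial): 1 infected
Step 1: +3 new -> 4 infected
Step 2: +3 new -> 7 infected
Step 3: +3 new -> 10 infected
Step 4: +4 new -> 14 infected
Step 5: +3 new -> 17 infected
Step 6: +6 new -> 23 infected
Step 7: +3 new -> 26 infected
Step 8: +1 new -> 27 infected
Step 9: +0 new -> 27 infected

Answer: 9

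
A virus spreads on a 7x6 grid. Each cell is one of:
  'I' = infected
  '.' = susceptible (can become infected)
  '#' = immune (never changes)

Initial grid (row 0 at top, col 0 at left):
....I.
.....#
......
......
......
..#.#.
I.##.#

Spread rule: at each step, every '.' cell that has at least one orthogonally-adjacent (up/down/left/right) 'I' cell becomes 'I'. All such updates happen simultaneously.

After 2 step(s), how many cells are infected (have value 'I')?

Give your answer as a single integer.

Answer: 12

Derivation:
Step 0 (initial): 2 infected
Step 1: +5 new -> 7 infected
Step 2: +5 new -> 12 infected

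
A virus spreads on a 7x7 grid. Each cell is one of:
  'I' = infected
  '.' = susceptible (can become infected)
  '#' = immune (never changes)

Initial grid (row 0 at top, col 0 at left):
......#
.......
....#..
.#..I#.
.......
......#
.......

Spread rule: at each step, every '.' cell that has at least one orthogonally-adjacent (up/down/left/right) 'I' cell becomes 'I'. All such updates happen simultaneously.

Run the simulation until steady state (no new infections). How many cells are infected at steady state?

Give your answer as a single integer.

Step 0 (initial): 1 infected
Step 1: +2 new -> 3 infected
Step 2: +5 new -> 8 infected
Step 3: +7 new -> 15 infected
Step 4: +9 new -> 24 infected
Step 5: +10 new -> 34 infected
Step 6: +8 new -> 42 infected
Step 7: +2 new -> 44 infected
Step 8: +0 new -> 44 infected

Answer: 44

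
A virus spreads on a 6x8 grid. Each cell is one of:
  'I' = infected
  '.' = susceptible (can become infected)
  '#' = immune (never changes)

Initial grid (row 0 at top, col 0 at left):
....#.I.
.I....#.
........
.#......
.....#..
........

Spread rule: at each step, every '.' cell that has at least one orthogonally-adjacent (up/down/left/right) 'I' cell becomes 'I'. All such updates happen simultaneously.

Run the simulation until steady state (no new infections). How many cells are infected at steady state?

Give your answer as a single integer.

Step 0 (initial): 2 infected
Step 1: +6 new -> 8 infected
Step 2: +7 new -> 15 infected
Step 3: +7 new -> 22 infected
Step 4: +7 new -> 29 infected
Step 5: +7 new -> 36 infected
Step 6: +5 new -> 41 infected
Step 7: +2 new -> 43 infected
Step 8: +1 new -> 44 infected
Step 9: +0 new -> 44 infected

Answer: 44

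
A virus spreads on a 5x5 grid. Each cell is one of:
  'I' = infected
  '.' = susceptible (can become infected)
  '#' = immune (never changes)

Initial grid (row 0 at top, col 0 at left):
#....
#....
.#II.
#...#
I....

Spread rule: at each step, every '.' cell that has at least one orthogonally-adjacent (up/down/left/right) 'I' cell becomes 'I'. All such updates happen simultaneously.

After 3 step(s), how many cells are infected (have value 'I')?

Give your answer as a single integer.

Step 0 (initial): 3 infected
Step 1: +6 new -> 9 infected
Step 2: +7 new -> 16 infected
Step 3: +3 new -> 19 infected

Answer: 19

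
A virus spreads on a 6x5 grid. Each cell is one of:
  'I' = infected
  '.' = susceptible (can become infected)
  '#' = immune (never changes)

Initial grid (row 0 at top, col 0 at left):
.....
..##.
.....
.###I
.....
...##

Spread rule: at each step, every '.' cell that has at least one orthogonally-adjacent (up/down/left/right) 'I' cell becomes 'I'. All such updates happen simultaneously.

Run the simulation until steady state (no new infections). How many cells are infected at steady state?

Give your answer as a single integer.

Step 0 (initial): 1 infected
Step 1: +2 new -> 3 infected
Step 2: +3 new -> 6 infected
Step 3: +3 new -> 9 infected
Step 4: +4 new -> 13 infected
Step 5: +5 new -> 18 infected
Step 6: +4 new -> 22 infected
Step 7: +1 new -> 23 infected
Step 8: +0 new -> 23 infected

Answer: 23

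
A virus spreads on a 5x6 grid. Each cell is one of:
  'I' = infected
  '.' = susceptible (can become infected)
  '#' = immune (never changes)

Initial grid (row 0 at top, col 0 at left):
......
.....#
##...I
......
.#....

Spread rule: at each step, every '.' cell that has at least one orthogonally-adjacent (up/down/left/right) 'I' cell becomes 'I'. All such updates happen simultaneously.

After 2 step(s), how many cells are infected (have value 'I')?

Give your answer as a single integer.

Step 0 (initial): 1 infected
Step 1: +2 new -> 3 infected
Step 2: +4 new -> 7 infected

Answer: 7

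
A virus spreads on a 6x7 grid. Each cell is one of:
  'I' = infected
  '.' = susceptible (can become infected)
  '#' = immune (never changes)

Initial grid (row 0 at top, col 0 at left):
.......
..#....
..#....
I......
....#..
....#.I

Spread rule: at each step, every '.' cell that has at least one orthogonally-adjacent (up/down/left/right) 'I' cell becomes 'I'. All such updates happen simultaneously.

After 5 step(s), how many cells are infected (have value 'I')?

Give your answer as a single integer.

Answer: 34

Derivation:
Step 0 (initial): 2 infected
Step 1: +5 new -> 7 infected
Step 2: +7 new -> 14 infected
Step 3: +7 new -> 21 infected
Step 4: +7 new -> 28 infected
Step 5: +6 new -> 34 infected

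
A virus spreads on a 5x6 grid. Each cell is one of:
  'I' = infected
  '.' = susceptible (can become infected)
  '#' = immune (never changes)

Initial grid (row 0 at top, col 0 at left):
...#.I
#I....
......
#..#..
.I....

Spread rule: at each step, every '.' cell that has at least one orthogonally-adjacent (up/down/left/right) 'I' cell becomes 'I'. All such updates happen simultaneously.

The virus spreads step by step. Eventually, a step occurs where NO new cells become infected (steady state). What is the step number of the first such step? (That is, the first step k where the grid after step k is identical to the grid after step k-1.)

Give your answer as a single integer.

Step 0 (initial): 3 infected
Step 1: +8 new -> 11 infected
Step 2: +9 new -> 20 infected
Step 3: +4 new -> 24 infected
Step 4: +2 new -> 26 infected
Step 5: +0 new -> 26 infected

Answer: 5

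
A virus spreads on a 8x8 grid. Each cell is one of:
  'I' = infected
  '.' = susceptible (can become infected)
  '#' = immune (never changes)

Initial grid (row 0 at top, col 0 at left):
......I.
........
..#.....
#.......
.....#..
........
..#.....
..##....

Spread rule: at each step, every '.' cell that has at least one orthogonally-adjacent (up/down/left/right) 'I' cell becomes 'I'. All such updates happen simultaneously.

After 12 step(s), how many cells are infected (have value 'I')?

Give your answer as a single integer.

Step 0 (initial): 1 infected
Step 1: +3 new -> 4 infected
Step 2: +4 new -> 8 infected
Step 3: +5 new -> 13 infected
Step 4: +6 new -> 19 infected
Step 5: +6 new -> 25 infected
Step 6: +7 new -> 32 infected
Step 7: +8 new -> 40 infected
Step 8: +7 new -> 47 infected
Step 9: +4 new -> 51 infected
Step 10: +2 new -> 53 infected
Step 11: +2 new -> 55 infected
Step 12: +2 new -> 57 infected

Answer: 57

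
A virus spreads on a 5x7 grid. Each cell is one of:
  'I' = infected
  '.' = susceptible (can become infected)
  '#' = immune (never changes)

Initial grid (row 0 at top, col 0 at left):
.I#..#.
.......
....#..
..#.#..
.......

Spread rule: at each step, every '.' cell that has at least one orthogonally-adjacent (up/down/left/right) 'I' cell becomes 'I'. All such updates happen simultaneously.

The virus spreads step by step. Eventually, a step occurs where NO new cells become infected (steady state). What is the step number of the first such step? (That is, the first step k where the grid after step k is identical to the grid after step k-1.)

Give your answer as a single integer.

Step 0 (initial): 1 infected
Step 1: +2 new -> 3 infected
Step 2: +3 new -> 6 infected
Step 3: +4 new -> 10 infected
Step 4: +5 new -> 15 infected
Step 5: +5 new -> 20 infected
Step 6: +3 new -> 23 infected
Step 7: +4 new -> 27 infected
Step 8: +2 new -> 29 infected
Step 9: +1 new -> 30 infected
Step 10: +0 new -> 30 infected

Answer: 10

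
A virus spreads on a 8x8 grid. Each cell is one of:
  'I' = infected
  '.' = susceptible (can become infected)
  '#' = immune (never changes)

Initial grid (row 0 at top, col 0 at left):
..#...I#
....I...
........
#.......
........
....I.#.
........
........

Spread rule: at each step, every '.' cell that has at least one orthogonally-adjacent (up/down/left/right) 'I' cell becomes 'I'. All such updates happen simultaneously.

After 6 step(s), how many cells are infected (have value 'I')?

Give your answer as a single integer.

Step 0 (initial): 3 infected
Step 1: +10 new -> 13 infected
Step 2: +13 new -> 26 infected
Step 3: +13 new -> 39 infected
Step 4: +12 new -> 51 infected
Step 5: +8 new -> 59 infected
Step 6: +1 new -> 60 infected

Answer: 60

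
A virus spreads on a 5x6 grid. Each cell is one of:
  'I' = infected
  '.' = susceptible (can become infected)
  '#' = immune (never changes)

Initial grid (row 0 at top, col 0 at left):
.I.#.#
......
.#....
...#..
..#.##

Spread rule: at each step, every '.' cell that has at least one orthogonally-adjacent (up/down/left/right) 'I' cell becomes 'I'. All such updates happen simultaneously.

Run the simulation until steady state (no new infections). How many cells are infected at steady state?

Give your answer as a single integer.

Answer: 22

Derivation:
Step 0 (initial): 1 infected
Step 1: +3 new -> 4 infected
Step 2: +2 new -> 6 infected
Step 3: +3 new -> 9 infected
Step 4: +4 new -> 13 infected
Step 5: +5 new -> 18 infected
Step 6: +3 new -> 21 infected
Step 7: +1 new -> 22 infected
Step 8: +0 new -> 22 infected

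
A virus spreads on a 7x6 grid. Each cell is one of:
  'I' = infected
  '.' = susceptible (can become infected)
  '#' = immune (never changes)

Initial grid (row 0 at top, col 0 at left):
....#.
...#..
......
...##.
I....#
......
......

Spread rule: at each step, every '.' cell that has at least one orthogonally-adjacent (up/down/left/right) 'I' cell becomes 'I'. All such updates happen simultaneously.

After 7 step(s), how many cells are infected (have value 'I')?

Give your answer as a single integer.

Answer: 34

Derivation:
Step 0 (initial): 1 infected
Step 1: +3 new -> 4 infected
Step 2: +5 new -> 9 infected
Step 3: +6 new -> 15 infected
Step 4: +6 new -> 21 infected
Step 5: +5 new -> 26 infected
Step 6: +4 new -> 30 infected
Step 7: +4 new -> 34 infected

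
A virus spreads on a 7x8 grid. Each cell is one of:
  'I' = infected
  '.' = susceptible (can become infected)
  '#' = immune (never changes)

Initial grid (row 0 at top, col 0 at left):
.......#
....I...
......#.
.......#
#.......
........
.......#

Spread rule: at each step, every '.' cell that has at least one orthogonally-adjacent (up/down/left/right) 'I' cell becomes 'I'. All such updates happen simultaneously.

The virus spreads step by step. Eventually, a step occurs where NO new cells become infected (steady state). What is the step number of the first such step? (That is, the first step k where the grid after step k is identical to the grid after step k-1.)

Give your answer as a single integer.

Answer: 10

Derivation:
Step 0 (initial): 1 infected
Step 1: +4 new -> 5 infected
Step 2: +7 new -> 12 infected
Step 3: +8 new -> 20 infected
Step 4: +9 new -> 29 infected
Step 5: +8 new -> 37 infected
Step 6: +7 new -> 44 infected
Step 7: +4 new -> 48 infected
Step 8: +2 new -> 50 infected
Step 9: +1 new -> 51 infected
Step 10: +0 new -> 51 infected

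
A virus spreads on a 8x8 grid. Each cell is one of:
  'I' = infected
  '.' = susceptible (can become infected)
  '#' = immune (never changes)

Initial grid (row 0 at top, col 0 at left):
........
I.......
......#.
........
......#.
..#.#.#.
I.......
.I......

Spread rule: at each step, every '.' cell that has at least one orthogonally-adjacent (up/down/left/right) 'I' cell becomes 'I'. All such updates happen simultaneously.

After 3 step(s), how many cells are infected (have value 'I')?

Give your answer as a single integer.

Step 0 (initial): 3 infected
Step 1: +7 new -> 10 infected
Step 2: +8 new -> 18 infected
Step 3: +7 new -> 25 infected

Answer: 25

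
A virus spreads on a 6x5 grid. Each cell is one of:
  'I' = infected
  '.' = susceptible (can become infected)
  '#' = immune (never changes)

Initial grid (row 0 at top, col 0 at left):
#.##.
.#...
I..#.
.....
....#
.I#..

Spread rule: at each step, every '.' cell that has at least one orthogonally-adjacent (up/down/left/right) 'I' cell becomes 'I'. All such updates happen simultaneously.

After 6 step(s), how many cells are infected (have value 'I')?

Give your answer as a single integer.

Step 0 (initial): 2 infected
Step 1: +5 new -> 7 infected
Step 2: +4 new -> 11 infected
Step 3: +3 new -> 14 infected
Step 4: +3 new -> 17 infected
Step 5: +3 new -> 20 infected
Step 6: +2 new -> 22 infected

Answer: 22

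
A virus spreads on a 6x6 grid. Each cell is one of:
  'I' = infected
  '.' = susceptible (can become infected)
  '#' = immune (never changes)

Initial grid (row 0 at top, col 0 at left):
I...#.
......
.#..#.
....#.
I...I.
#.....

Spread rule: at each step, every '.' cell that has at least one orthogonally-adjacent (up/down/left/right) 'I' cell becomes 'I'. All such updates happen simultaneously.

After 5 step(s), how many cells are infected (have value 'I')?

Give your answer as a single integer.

Answer: 31

Derivation:
Step 0 (initial): 3 infected
Step 1: +7 new -> 10 infected
Step 2: +10 new -> 20 infected
Step 3: +6 new -> 26 infected
Step 4: +3 new -> 29 infected
Step 5: +2 new -> 31 infected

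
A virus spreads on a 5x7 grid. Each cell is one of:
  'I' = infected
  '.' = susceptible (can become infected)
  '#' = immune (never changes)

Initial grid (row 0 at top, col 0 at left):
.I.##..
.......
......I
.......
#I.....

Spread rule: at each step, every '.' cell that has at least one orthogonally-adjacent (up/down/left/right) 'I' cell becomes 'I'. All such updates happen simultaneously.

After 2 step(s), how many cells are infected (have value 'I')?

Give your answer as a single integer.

Step 0 (initial): 3 infected
Step 1: +8 new -> 11 infected
Step 2: +11 new -> 22 infected

Answer: 22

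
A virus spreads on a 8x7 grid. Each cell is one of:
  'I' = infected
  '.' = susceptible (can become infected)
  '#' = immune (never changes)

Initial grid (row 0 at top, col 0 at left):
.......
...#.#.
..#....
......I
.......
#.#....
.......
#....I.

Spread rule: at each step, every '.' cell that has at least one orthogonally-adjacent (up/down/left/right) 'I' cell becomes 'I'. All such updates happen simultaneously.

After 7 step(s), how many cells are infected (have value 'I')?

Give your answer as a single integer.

Answer: 46

Derivation:
Step 0 (initial): 2 infected
Step 1: +6 new -> 8 infected
Step 2: +9 new -> 17 infected
Step 3: +7 new -> 24 infected
Step 4: +8 new -> 32 infected
Step 5: +4 new -> 36 infected
Step 6: +6 new -> 42 infected
Step 7: +4 new -> 46 infected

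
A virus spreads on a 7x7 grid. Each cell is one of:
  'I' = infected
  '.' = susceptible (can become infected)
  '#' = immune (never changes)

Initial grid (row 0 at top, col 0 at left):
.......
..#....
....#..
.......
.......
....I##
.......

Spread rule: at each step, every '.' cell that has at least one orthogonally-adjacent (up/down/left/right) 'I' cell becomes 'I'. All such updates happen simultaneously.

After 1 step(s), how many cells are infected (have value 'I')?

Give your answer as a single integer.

Answer: 4

Derivation:
Step 0 (initial): 1 infected
Step 1: +3 new -> 4 infected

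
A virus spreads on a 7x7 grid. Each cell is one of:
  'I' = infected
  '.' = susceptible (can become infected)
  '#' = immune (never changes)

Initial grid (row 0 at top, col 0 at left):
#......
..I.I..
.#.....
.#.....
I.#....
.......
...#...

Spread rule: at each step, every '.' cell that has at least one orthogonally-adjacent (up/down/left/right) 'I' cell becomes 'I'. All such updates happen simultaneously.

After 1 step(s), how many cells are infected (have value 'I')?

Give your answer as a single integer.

Step 0 (initial): 3 infected
Step 1: +10 new -> 13 infected

Answer: 13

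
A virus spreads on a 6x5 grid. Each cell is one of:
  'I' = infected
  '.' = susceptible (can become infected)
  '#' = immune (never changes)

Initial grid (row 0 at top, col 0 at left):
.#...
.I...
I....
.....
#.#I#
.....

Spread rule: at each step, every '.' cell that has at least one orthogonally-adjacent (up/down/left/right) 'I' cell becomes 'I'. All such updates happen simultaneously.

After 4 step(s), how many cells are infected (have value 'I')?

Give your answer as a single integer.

Step 0 (initial): 3 infected
Step 1: +6 new -> 9 infected
Step 2: +10 new -> 19 infected
Step 3: +5 new -> 24 infected
Step 4: +2 new -> 26 infected

Answer: 26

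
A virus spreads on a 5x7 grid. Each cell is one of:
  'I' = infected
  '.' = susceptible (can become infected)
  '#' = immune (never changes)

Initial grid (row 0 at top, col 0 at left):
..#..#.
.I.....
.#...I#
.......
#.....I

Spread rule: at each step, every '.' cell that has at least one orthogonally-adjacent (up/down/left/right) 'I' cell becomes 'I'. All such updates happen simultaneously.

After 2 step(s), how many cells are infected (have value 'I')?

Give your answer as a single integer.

Answer: 20

Derivation:
Step 0 (initial): 3 infected
Step 1: +8 new -> 11 infected
Step 2: +9 new -> 20 infected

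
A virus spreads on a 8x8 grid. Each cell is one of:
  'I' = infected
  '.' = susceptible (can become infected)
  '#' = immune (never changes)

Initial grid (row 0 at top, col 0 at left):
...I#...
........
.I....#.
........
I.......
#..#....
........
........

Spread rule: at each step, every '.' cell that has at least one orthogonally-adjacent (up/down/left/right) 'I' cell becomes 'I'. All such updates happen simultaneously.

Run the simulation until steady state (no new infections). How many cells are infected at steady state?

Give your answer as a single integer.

Answer: 60

Derivation:
Step 0 (initial): 3 infected
Step 1: +8 new -> 11 infected
Step 2: +8 new -> 19 infected
Step 3: +7 new -> 26 infected
Step 4: +8 new -> 34 infected
Step 5: +8 new -> 42 infected
Step 6: +7 new -> 49 infected
Step 7: +5 new -> 54 infected
Step 8: +3 new -> 57 infected
Step 9: +2 new -> 59 infected
Step 10: +1 new -> 60 infected
Step 11: +0 new -> 60 infected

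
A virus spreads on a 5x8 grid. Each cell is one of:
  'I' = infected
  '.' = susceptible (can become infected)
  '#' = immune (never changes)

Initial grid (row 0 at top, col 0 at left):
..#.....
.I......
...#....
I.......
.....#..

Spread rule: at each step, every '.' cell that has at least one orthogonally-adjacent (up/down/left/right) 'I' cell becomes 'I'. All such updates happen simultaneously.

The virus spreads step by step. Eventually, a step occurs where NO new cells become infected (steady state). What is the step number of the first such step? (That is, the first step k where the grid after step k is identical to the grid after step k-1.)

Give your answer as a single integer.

Answer: 9

Derivation:
Step 0 (initial): 2 infected
Step 1: +7 new -> 9 infected
Step 2: +5 new -> 14 infected
Step 3: +4 new -> 18 infected
Step 4: +5 new -> 23 infected
Step 5: +5 new -> 28 infected
Step 6: +4 new -> 32 infected
Step 7: +4 new -> 36 infected
Step 8: +1 new -> 37 infected
Step 9: +0 new -> 37 infected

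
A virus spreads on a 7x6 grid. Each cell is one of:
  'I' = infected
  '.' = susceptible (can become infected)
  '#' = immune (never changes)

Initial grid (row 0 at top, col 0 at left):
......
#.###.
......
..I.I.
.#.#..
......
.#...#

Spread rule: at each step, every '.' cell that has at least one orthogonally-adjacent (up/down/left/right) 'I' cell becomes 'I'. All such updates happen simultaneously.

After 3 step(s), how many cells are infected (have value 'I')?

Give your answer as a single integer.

Answer: 25

Derivation:
Step 0 (initial): 2 infected
Step 1: +7 new -> 9 infected
Step 2: +7 new -> 16 infected
Step 3: +9 new -> 25 infected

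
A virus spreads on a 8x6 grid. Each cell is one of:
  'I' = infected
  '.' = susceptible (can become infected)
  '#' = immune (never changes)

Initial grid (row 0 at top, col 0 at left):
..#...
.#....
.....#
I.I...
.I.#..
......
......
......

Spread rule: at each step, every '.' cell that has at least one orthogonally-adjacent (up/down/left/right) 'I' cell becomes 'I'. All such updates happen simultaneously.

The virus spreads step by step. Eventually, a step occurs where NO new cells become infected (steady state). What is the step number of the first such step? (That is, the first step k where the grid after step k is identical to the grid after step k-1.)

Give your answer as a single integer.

Answer: 8

Derivation:
Step 0 (initial): 3 infected
Step 1: +7 new -> 10 infected
Step 2: +8 new -> 18 infected
Step 3: +9 new -> 27 infected
Step 4: +8 new -> 35 infected
Step 5: +5 new -> 40 infected
Step 6: +3 new -> 43 infected
Step 7: +1 new -> 44 infected
Step 8: +0 new -> 44 infected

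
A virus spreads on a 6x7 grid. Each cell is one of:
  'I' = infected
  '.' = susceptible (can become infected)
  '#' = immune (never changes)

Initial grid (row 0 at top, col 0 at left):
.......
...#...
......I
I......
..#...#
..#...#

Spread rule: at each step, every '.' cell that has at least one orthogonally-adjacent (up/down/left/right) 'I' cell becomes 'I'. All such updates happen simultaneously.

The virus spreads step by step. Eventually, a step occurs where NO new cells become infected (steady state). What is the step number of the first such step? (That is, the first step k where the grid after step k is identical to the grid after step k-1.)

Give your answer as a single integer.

Step 0 (initial): 2 infected
Step 1: +6 new -> 8 infected
Step 2: +9 new -> 17 infected
Step 3: +10 new -> 27 infected
Step 4: +6 new -> 33 infected
Step 5: +4 new -> 37 infected
Step 6: +0 new -> 37 infected

Answer: 6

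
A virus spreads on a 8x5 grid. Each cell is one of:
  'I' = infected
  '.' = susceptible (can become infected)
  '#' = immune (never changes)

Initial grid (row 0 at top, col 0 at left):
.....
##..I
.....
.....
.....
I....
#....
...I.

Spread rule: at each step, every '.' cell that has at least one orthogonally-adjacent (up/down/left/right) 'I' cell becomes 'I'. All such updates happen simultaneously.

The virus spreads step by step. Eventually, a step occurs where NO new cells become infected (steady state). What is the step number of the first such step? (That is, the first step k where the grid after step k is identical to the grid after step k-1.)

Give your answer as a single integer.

Answer: 6

Derivation:
Step 0 (initial): 3 infected
Step 1: +8 new -> 11 infected
Step 2: +12 new -> 23 infected
Step 3: +10 new -> 33 infected
Step 4: +3 new -> 36 infected
Step 5: +1 new -> 37 infected
Step 6: +0 new -> 37 infected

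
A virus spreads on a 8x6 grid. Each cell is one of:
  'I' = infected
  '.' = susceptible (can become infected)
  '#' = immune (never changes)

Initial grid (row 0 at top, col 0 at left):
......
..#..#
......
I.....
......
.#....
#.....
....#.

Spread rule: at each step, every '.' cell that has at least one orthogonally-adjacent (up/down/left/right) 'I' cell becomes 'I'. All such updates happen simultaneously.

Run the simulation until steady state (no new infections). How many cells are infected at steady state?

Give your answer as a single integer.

Step 0 (initial): 1 infected
Step 1: +3 new -> 4 infected
Step 2: +5 new -> 9 infected
Step 3: +5 new -> 14 infected
Step 4: +5 new -> 19 infected
Step 5: +7 new -> 26 infected
Step 6: +8 new -> 34 infected
Step 7: +5 new -> 39 infected
Step 8: +3 new -> 42 infected
Step 9: +1 new -> 43 infected
Step 10: +0 new -> 43 infected

Answer: 43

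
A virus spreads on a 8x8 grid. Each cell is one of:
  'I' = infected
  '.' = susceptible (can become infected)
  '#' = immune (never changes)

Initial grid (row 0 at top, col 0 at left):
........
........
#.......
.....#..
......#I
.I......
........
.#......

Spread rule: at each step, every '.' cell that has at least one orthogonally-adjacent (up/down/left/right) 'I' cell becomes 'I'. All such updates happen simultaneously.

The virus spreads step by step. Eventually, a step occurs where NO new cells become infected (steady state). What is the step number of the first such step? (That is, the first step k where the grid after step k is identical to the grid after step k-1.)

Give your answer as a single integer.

Step 0 (initial): 2 infected
Step 1: +6 new -> 8 infected
Step 2: +10 new -> 18 infected
Step 3: +13 new -> 31 infected
Step 4: +12 new -> 43 infected
Step 5: +10 new -> 53 infected
Step 6: +5 new -> 58 infected
Step 7: +2 new -> 60 infected
Step 8: +0 new -> 60 infected

Answer: 8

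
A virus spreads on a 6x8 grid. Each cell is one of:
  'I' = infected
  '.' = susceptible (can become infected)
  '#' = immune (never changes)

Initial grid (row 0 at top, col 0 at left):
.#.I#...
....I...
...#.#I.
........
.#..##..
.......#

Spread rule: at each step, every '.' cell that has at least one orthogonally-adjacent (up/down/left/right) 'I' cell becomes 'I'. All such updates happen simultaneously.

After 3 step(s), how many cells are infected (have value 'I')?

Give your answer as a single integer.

Step 0 (initial): 3 infected
Step 1: +7 new -> 10 infected
Step 2: +8 new -> 18 infected
Step 3: +6 new -> 24 infected

Answer: 24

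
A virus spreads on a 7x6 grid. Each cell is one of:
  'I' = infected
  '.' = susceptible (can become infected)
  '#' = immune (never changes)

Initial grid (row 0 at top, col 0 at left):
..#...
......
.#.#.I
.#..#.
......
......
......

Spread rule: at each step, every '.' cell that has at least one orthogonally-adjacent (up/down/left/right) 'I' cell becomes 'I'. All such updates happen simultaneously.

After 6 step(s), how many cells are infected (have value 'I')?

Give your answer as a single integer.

Step 0 (initial): 1 infected
Step 1: +3 new -> 4 infected
Step 2: +3 new -> 7 infected
Step 3: +4 new -> 11 infected
Step 4: +5 new -> 16 infected
Step 5: +6 new -> 22 infected
Step 6: +6 new -> 28 infected

Answer: 28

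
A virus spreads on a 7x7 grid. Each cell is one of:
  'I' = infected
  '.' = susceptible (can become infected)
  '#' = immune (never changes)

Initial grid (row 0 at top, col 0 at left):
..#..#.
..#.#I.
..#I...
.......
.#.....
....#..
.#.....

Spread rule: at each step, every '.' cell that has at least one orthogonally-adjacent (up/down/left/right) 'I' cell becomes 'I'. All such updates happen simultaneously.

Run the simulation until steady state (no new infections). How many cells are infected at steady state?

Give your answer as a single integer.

Step 0 (initial): 2 infected
Step 1: +5 new -> 7 infected
Step 2: +7 new -> 14 infected
Step 3: +7 new -> 21 infected
Step 4: +6 new -> 27 infected
Step 5: +8 new -> 35 infected
Step 6: +4 new -> 39 infected
Step 7: +2 new -> 41 infected
Step 8: +0 new -> 41 infected

Answer: 41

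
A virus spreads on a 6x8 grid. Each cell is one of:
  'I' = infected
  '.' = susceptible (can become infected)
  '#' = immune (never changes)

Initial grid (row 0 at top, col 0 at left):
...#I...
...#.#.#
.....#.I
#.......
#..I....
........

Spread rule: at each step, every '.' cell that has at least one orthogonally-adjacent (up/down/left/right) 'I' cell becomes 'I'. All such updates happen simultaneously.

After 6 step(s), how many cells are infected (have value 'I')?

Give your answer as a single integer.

Answer: 40

Derivation:
Step 0 (initial): 3 infected
Step 1: +8 new -> 11 infected
Step 2: +12 new -> 23 infected
Step 3: +8 new -> 31 infected
Step 4: +4 new -> 35 infected
Step 5: +3 new -> 38 infected
Step 6: +2 new -> 40 infected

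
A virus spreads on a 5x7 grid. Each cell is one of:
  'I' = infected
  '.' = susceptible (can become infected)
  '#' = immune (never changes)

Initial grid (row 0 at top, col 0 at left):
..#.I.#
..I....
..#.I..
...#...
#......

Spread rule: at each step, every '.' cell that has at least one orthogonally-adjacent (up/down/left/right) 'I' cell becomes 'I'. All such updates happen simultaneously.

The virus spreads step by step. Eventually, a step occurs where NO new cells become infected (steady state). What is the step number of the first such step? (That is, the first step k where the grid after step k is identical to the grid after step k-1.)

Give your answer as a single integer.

Answer: 5

Derivation:
Step 0 (initial): 3 infected
Step 1: +8 new -> 11 infected
Step 2: +7 new -> 18 infected
Step 3: +7 new -> 25 infected
Step 4: +5 new -> 30 infected
Step 5: +0 new -> 30 infected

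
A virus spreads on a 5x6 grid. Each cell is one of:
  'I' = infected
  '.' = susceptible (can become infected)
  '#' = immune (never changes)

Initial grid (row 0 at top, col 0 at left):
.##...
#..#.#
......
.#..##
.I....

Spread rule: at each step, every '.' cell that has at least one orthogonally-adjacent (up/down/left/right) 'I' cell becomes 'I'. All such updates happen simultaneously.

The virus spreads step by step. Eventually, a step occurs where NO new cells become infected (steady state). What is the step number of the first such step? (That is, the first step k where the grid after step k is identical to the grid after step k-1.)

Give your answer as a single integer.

Answer: 9

Derivation:
Step 0 (initial): 1 infected
Step 1: +2 new -> 3 infected
Step 2: +3 new -> 6 infected
Step 3: +4 new -> 10 infected
Step 4: +4 new -> 14 infected
Step 5: +2 new -> 16 infected
Step 6: +2 new -> 18 infected
Step 7: +1 new -> 19 infected
Step 8: +2 new -> 21 infected
Step 9: +0 new -> 21 infected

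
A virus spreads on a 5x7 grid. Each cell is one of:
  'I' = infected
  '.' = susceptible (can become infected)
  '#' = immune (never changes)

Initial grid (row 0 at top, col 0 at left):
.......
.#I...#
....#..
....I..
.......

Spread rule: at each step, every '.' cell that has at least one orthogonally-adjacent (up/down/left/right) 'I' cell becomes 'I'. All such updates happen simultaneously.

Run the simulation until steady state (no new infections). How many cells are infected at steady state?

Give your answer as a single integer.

Step 0 (initial): 2 infected
Step 1: +6 new -> 8 infected
Step 2: +10 new -> 18 infected
Step 3: +8 new -> 26 infected
Step 4: +4 new -> 30 infected
Step 5: +2 new -> 32 infected
Step 6: +0 new -> 32 infected

Answer: 32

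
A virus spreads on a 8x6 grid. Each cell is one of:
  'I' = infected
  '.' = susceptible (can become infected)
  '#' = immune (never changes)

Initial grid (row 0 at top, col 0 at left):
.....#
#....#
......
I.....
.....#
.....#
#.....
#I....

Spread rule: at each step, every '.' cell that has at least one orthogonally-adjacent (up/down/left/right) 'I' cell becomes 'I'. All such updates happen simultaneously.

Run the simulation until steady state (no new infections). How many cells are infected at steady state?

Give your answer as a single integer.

Step 0 (initial): 2 infected
Step 1: +5 new -> 7 infected
Step 2: +7 new -> 14 infected
Step 3: +7 new -> 21 infected
Step 4: +8 new -> 29 infected
Step 5: +8 new -> 37 infected
Step 6: +3 new -> 40 infected
Step 7: +1 new -> 41 infected
Step 8: +0 new -> 41 infected

Answer: 41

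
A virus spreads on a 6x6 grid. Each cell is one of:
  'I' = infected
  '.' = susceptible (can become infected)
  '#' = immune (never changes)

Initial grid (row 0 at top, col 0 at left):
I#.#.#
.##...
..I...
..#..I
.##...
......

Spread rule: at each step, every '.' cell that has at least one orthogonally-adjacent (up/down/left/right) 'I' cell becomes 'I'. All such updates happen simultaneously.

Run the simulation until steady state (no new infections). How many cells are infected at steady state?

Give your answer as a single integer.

Step 0 (initial): 3 infected
Step 1: +6 new -> 9 infected
Step 2: +8 new -> 17 infected
Step 3: +4 new -> 21 infected
Step 4: +3 new -> 24 infected
Step 5: +2 new -> 26 infected
Step 6: +1 new -> 27 infected
Step 7: +0 new -> 27 infected

Answer: 27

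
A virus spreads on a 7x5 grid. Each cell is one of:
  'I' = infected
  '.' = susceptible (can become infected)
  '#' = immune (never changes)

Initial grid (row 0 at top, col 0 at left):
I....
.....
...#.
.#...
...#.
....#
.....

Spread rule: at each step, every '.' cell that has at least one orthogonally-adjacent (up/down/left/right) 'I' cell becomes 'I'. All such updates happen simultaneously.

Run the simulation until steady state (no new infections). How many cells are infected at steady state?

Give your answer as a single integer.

Answer: 31

Derivation:
Step 0 (initial): 1 infected
Step 1: +2 new -> 3 infected
Step 2: +3 new -> 6 infected
Step 3: +4 new -> 10 infected
Step 4: +4 new -> 14 infected
Step 5: +4 new -> 18 infected
Step 6: +5 new -> 23 infected
Step 7: +3 new -> 26 infected
Step 8: +3 new -> 29 infected
Step 9: +1 new -> 30 infected
Step 10: +1 new -> 31 infected
Step 11: +0 new -> 31 infected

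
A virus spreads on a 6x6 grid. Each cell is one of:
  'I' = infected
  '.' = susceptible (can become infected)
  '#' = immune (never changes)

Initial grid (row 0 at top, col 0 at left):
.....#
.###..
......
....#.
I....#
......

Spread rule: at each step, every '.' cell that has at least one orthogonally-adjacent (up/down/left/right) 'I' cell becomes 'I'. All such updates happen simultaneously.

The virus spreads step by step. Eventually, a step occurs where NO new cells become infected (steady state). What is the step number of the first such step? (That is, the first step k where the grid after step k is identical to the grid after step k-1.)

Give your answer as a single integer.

Answer: 9

Derivation:
Step 0 (initial): 1 infected
Step 1: +3 new -> 4 infected
Step 2: +4 new -> 8 infected
Step 3: +5 new -> 13 infected
Step 4: +5 new -> 18 infected
Step 5: +3 new -> 21 infected
Step 6: +3 new -> 24 infected
Step 7: +3 new -> 27 infected
Step 8: +3 new -> 30 infected
Step 9: +0 new -> 30 infected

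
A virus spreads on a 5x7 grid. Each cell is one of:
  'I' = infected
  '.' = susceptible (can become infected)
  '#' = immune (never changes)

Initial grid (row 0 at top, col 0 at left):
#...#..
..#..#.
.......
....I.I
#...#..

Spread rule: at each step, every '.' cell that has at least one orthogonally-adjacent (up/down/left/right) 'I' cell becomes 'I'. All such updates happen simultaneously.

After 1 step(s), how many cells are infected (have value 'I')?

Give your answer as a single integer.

Step 0 (initial): 2 infected
Step 1: +5 new -> 7 infected

Answer: 7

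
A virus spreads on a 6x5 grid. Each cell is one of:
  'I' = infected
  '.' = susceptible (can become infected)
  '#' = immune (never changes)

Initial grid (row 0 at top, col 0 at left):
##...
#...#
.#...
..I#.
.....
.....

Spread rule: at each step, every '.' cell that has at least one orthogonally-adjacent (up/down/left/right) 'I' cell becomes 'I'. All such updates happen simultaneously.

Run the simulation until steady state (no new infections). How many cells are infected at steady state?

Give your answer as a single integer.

Answer: 24

Derivation:
Step 0 (initial): 1 infected
Step 1: +3 new -> 4 infected
Step 2: +6 new -> 10 infected
Step 3: +9 new -> 19 infected
Step 4: +4 new -> 23 infected
Step 5: +1 new -> 24 infected
Step 6: +0 new -> 24 infected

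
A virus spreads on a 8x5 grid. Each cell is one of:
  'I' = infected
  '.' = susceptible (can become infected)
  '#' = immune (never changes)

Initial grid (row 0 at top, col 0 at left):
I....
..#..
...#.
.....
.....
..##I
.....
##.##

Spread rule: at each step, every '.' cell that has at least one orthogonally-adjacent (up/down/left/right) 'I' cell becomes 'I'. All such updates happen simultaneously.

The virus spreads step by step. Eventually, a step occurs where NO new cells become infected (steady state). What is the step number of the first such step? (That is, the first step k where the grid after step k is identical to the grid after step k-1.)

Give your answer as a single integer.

Answer: 6

Derivation:
Step 0 (initial): 2 infected
Step 1: +4 new -> 6 infected
Step 2: +6 new -> 12 infected
Step 3: +7 new -> 19 infected
Step 4: +10 new -> 29 infected
Step 5: +3 new -> 32 infected
Step 6: +0 new -> 32 infected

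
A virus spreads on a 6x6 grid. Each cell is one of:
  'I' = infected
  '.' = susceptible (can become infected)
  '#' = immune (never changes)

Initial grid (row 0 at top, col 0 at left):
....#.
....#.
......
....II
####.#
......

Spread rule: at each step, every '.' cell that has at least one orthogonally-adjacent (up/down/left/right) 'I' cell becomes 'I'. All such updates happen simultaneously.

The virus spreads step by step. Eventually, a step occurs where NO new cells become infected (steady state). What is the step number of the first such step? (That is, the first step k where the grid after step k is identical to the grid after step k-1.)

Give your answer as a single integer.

Step 0 (initial): 2 infected
Step 1: +4 new -> 6 infected
Step 2: +4 new -> 10 infected
Step 3: +6 new -> 16 infected
Step 4: +5 new -> 21 infected
Step 5: +4 new -> 25 infected
Step 6: +3 new -> 28 infected
Step 7: +1 new -> 29 infected
Step 8: +0 new -> 29 infected

Answer: 8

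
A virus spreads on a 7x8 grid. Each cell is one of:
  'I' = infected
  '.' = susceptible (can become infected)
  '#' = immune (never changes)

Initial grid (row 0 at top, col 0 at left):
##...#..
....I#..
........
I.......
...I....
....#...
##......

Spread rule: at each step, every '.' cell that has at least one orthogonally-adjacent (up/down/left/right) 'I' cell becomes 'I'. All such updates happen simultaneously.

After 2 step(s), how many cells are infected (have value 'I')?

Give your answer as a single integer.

Step 0 (initial): 3 infected
Step 1: +10 new -> 13 infected
Step 2: +13 new -> 26 infected

Answer: 26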